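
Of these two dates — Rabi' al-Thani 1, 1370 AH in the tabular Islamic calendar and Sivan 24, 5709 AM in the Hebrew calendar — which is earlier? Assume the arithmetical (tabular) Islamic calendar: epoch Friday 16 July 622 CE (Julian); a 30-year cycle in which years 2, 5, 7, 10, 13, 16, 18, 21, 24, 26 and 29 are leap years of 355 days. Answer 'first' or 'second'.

second

The two dates have Julian Day Numbers 2433657 and 2433089 respectively.
Since 2433089 < 2433657, the second date comes first.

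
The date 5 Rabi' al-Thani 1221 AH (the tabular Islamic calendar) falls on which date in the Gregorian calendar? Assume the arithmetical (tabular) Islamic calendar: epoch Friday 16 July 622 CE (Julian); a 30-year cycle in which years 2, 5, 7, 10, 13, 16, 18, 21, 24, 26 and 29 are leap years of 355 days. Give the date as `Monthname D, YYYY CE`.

June 22, 1806 CE

Both dates share Julian Day Number 2380860; in the Gregorian calendar that is 22 June 1806 CE.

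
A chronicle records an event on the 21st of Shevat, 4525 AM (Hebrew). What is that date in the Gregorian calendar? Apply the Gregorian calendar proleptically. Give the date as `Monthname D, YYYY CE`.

January 22, 765 CE

Both dates share Julian Day Number 2000492; in the Gregorian calendar that is 22 January 765 CE.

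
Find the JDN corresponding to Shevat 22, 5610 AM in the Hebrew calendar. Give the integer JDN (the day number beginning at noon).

2396793

Equivalently 4 February 1850 (Gregorian).
JDN 2400001 is 17 November 1858 CE (Gregorian), MJD 0; the target day is −3208 days from there, so JDN = 2396793.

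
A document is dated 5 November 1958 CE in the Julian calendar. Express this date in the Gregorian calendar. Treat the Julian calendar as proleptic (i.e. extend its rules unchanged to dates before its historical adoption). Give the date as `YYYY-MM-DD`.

The Julian–Gregorian offset here is 13 days (Julian trailing).
5 November 1958 Julian + 13 days → 18 November 1958 Gregorian.

1958-11-18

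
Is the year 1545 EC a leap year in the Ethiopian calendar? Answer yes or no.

no

1545 mod 4 = 1; in the Ethiopian calendar a year is leap when year mod 4 = 3, so it is a common year.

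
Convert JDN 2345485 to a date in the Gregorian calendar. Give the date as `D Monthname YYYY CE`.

Counting from JDN 2299161 = 15 Oct 1582 gives an offset of 46324 days.

14 August 1709 CE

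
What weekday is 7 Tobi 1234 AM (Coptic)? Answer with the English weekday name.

Equivalently 12 January 1518 Gregorian, JDN 2275509.
JDN 2275509 mod 7 = 5, and JDN 0 was a Monday, so this is a Saturday.

Saturday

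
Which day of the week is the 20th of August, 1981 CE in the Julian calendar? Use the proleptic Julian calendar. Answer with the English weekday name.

Wednesday

In the Gregorian calendar this is 2 September 1981 (JDN 2444850).
JDN 2444850 mod 7 = 2, and JDN 0 was a Monday, so this is a Wednesday.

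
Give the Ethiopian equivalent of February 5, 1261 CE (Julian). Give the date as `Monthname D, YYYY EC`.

Both dates share Julian Day Number 2181674; in the Ethiopian calendar that is 11 Yekatit 1253 EC.

Yekatit 11, 1253 EC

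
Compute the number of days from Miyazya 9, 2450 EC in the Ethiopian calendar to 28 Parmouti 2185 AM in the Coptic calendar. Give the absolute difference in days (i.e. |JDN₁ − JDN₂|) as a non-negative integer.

JDN of the first date = 2618936.
JDN of the second date = 2622973.
|2622973 − 2618936| = 4037.

4037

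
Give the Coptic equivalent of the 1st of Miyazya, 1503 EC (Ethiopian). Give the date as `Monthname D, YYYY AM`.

Parmouti 1, 1227 AM

Both dates share Julian Day Number 2273036; in the Coptic calendar that is 1 Parmouti 1227 AM.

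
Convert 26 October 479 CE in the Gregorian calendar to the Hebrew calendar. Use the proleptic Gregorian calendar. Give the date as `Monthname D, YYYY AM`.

Cheshvan 23, 4240 AM

Julian Day Number of the source date = 1896310.
Converting JDN 1896310 to the Hebrew calendar gives 23 Cheshvan 4240 AM.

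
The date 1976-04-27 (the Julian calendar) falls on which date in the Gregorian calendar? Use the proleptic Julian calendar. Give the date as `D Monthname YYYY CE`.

At this point the Julian calendar is 13 days behind the Gregorian.
27 April 1976 Julian + 13 days → 10 May 1976 Gregorian.

10 May 1976 CE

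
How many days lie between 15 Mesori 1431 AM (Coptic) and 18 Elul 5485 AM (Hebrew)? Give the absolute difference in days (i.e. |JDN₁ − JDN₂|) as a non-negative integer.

First date → JDN 2347681; second date → JDN 2351342.
The interval is |2347681 − 2351342| = 3661 days.

3661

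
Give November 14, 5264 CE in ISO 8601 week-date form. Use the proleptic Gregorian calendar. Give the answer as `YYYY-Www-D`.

The weekday is Friday (ISO weekday 5).
That Friday belongs to ISO week 46 of ISO year 5264.

5264-W46-5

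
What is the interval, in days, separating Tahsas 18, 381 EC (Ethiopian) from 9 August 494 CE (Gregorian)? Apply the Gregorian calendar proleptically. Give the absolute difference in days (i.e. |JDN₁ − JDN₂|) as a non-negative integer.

38588

JDN of the first date = 1863123.
JDN of the second date = 1901711.
|1901711 − 1863123| = 38588.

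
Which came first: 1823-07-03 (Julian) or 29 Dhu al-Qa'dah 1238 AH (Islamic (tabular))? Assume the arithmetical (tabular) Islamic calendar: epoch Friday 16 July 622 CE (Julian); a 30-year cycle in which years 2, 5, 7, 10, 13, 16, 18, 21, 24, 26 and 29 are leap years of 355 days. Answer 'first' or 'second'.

The two dates have Julian Day Numbers 2387092 and 2387115 respectively.
Since 2387092 < 2387115, the first date comes first.

first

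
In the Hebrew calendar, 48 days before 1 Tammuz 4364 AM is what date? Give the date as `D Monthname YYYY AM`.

The starting date is JDN 1941824; 1941824 − 48 = 1941776.
JDN 1941776 corresponds to 12 Iyar 4364 AM.

12 Iyar 4364 AM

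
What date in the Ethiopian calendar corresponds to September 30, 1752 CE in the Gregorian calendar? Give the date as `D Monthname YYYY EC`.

Both dates share Julian Day Number 2361238; in the Ethiopian calendar that is 22 Meskerem 1745 EC.

22 Meskerem 1745 EC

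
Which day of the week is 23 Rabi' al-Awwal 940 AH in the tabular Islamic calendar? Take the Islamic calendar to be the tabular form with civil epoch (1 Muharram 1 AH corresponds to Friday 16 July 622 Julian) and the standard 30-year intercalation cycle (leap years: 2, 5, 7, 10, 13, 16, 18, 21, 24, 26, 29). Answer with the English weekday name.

Sunday

Equivalently 22 October 1533 Gregorian, JDN 2281271.
2281271 ≡ 6 (mod 7); counting from Monday = 0 gives Sunday.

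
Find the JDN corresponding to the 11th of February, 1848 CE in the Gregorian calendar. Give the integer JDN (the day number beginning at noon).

JDN 2451545 is 1 January 2000 CE (Gregorian); the target day is −55476 days from there, so JDN = 2396069.

2396069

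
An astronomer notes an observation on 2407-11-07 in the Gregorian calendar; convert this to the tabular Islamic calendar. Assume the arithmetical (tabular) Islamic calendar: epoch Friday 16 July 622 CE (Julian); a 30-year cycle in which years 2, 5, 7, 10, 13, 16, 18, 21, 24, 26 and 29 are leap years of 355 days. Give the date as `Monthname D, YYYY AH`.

Safar 5, 1841 AH

Both dates share Julian Day Number 2600509; in the tabular Islamic calendar that is 5 Safar 1841 AH.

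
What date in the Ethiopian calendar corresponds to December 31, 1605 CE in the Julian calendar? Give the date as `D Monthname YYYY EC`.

5 Tir 1598 EC

The source date corresponds to 10 January 1606 in the Gregorian calendar (JDN 2307649).
That day falls on 5 Tir 1598 EC in the Ethiopian calendar.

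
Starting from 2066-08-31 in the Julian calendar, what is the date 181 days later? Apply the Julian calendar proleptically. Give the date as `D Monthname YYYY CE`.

28 February 2067 CE

JDN of 2066-08-31 = 2475907.
2475907 + 181 = 2476088.
JDN 2476088 in the Julian calendar is 28 February 2067 CE.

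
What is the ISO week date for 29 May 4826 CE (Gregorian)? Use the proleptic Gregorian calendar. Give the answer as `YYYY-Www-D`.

4826-W22-5

The weekday is Friday (ISO weekday 5).
That Friday belongs to ISO week 22 of ISO year 4826.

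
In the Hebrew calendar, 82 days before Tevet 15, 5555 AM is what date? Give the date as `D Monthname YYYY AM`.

22 Tishrei 5555 AM

The starting date is JDN 2376676; 2376676 − 82 = 2376594.
JDN 2376594 corresponds to 22 Tishrei 5555 AM.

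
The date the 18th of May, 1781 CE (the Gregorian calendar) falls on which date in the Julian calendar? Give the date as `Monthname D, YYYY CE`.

May 7, 1781 CE

For dates in this range the Gregorian date is 11 days ahead of the Julian.
18 May 1781 Gregorian − 11 days → 7 May 1781 Julian.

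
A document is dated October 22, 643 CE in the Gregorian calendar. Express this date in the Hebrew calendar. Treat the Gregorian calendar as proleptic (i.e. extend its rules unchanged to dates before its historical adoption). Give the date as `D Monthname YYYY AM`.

Julian Day Number of the source date = 1956205.
Converting JDN 1956205 to the Hebrew calendar gives 30 Tishrei 4404 AM.

30 Tishrei 4404 AM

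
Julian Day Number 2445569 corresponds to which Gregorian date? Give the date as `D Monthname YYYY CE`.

22 August 1983 CE

JDN 2451545 is 1 Jan 2000; 2445569 is −5976 days from there.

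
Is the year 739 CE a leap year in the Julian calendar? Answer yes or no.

739 mod 4 = 3, so it is a common year in the Julian calendar.

no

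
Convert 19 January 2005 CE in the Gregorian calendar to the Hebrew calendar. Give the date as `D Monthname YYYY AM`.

Both dates share Julian Day Number 2453390; in the Hebrew calendar that is 9 Shevat 5765 AM.

9 Shevat 5765 AM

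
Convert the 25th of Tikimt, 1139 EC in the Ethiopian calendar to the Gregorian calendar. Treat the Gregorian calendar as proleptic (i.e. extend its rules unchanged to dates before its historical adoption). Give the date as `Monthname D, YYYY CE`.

Julian Day Number of the source date = 2139929.
Converting JDN 2139929 to the Gregorian calendar gives 29 October 1146 CE.

October 29, 1146 CE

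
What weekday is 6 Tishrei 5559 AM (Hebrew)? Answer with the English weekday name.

Sunday

This is JDN 2378025 (16 September 1798 Gregorian).
JDN 2378025 mod 7 = 6, and JDN 0 was a Monday, so this is a Sunday.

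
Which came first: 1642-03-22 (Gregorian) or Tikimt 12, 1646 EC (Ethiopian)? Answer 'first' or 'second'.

First date → JDN 2320869; second date → JDN 2325098.
JDN 2320869 < JDN 2325098, so the first date is earlier.

first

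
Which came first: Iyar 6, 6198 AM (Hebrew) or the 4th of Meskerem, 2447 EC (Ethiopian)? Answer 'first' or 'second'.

first

The two dates have Julian Day Numbers 2611642 and 2617625 respectively.
Since 2611642 < 2617625, the first date comes first.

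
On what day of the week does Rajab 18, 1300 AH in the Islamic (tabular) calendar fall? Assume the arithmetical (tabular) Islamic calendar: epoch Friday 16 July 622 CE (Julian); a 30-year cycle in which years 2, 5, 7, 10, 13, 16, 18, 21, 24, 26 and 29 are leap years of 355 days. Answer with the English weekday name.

Friday

Equivalently 25 May 1883 Gregorian, JDN 2408956.
Since JDN mod 7 = 4 (0 = Monday), the day is Friday.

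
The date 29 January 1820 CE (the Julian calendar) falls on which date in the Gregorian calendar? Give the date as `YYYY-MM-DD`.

The Julian–Gregorian offset here is 12 days (Julian trailing).
29 January 1820 Julian + 12 days → 10 February 1820 Gregorian.

1820-02-10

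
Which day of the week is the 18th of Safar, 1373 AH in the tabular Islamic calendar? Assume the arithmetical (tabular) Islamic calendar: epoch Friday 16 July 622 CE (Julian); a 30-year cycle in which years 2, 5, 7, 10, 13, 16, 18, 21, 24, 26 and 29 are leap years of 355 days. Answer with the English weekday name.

Equivalently 27 October 1953 Gregorian, JDN 2434678.
JDN 2434678 mod 7 = 1, and JDN 0 was a Monday, so this is a Tuesday.

Tuesday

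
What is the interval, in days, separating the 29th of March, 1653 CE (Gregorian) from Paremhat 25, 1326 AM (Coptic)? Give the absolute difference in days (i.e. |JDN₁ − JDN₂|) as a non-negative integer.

15704

JDN of the first date = 2324894.
JDN of the second date = 2309190.
|2309190 − 2324894| = 15704.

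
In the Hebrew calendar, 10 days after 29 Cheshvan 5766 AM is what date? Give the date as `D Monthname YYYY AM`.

The starting date is JDN 2453706; 2453706 + 10 = 2453716.
JDN 2453716 corresponds to 10 Kislev 5766 AM.

10 Kislev 5766 AM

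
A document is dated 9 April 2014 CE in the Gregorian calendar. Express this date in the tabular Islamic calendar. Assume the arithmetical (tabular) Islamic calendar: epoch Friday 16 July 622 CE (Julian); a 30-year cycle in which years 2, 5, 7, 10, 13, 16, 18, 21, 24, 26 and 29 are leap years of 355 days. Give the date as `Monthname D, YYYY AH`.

Both dates share Julian Day Number 2456757; in the tabular Islamic calendar that is 8 Jumada al-Thani 1435 AH.

Jumada al-Thani 8, 1435 AH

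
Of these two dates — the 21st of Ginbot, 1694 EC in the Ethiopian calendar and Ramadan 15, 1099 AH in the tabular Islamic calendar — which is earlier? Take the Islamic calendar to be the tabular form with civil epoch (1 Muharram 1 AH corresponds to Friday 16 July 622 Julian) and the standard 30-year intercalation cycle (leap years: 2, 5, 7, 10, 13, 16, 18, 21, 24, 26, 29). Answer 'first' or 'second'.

Converting both to JDN: 2342849 vs 2337785; the smaller is the second.

second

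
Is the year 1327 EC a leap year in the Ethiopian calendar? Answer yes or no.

yes

1327 mod 4 = 3; in the Ethiopian calendar a year is leap when year mod 4 = 3, so it is a leap year.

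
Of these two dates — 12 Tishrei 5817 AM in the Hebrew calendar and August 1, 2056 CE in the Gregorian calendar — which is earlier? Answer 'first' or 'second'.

second

First date → JDN 2472264; second date → JDN 2472212.
JDN 2472212 < JDN 2472264, so the second date is earlier.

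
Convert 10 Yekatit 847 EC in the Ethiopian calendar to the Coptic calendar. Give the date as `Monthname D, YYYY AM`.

The source date corresponds to 8 February 855 in the proleptic Gregorian calendar (JDN 2033381).
That day falls on 10 Meshir 571 AM in the Coptic calendar.

Meshir 10, 571 AM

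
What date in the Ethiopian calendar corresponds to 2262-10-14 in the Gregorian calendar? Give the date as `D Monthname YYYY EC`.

2 Tikimt 2255 EC

Julian Day Number of the source date = 2547525.
Converting JDN 2547525 to the Ethiopian calendar gives 2 Tikimt 2255 EC.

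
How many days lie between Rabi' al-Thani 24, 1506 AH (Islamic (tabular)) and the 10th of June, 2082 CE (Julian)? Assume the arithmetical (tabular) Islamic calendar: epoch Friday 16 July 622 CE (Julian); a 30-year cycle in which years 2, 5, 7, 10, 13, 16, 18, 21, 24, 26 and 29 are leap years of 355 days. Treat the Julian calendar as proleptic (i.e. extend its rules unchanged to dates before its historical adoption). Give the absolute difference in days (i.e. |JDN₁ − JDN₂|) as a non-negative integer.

First date → JDN 2481874; second date → JDN 2481669.
The interval is |2481874 − 2481669| = 205 days.

205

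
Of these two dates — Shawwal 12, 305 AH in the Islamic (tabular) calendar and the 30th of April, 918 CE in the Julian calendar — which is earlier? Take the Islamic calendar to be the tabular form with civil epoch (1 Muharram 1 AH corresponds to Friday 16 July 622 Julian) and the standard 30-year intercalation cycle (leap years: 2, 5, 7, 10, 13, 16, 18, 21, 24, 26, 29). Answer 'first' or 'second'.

The two dates have Julian Day Numbers 2056444 and 2056477 respectively.
Since 2056444 < 2056477, the first date comes first.

first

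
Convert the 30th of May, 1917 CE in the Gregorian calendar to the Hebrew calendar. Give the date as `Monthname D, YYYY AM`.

Julian Day Number of the source date = 2421379.
Converting JDN 2421379 to the Hebrew calendar gives 9 Sivan 5677 AM.

Sivan 9, 5677 AM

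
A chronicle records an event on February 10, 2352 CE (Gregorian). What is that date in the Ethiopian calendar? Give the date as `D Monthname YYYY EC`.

Both dates share Julian Day Number 2580150; in the Ethiopian calendar that is 29 Tir 2344 EC.

29 Tir 2344 EC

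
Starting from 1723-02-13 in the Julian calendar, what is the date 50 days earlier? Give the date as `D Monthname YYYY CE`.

Counting 50 days back from JDN 2350427 reaches JDN 2350377, which is 25 December 1722 CE.

25 December 1722 CE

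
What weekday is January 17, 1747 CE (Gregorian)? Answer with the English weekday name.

Tuesday

Since JDN mod 7 = 1 (0 = Monday), the day is Tuesday.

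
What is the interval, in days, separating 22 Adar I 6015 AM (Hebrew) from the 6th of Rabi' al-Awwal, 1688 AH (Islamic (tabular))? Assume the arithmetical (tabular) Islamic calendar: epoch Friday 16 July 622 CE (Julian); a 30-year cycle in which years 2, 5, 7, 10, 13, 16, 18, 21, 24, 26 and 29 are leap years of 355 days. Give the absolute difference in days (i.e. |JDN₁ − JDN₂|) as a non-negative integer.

1580

First date → JDN 2544741; second date → JDN 2546321.
The interval is |2544741 − 2546321| = 1580 days.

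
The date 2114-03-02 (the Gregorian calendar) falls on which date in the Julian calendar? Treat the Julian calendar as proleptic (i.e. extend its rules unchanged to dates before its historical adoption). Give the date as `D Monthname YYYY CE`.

At this point the Julian calendar is 14 days behind the Gregorian.
2 March 2114 Gregorian − 14 days → 16 February 2114 Julian.

16 February 2114 CE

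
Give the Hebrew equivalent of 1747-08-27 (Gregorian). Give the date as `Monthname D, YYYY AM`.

Both dates share Julian Day Number 2359377; in the Hebrew calendar that is 21 Elul 5507 AM.

Elul 21, 5507 AM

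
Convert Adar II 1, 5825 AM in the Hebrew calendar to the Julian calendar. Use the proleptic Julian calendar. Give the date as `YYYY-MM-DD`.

Julian Day Number of the source date = 2475354.
Converting JDN 2475354 to the Julian calendar gives 24 February 2065 CE.

2065-02-24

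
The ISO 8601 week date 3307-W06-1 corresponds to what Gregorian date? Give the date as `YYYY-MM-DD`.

ISO week 1 of 3307 is the week containing the first Thursday of 3307.
Week 6, day 1 (Monday) lands on 3307-02-07.

3307-02-07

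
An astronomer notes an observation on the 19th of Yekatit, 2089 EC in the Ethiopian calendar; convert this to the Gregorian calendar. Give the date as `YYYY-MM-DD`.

2097-02-26

Julian Day Number of the source date = 2487031.
Converting JDN 2487031 to the Gregorian calendar gives 26 February 2097 CE.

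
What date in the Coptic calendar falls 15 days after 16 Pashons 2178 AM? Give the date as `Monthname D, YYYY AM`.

JDN of 16 Pashons 2178 AM = 2620434.
2620434 + 15 = 2620449.
JDN 2620449 in the Coptic calendar is Paoni 1, 2178 AM.

Paoni 1, 2178 AM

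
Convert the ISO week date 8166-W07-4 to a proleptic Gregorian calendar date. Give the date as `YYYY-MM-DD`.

8166-02-13

ISO week 1 of 8166 is the week containing the first Thursday of 8166.
Week 7, day 4 (Thursday) lands on 8166-02-13.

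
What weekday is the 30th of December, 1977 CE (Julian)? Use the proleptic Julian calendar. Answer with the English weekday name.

In the Gregorian calendar this is 12 January 1978 (JDN 2443521).
2443521 ≡ 3 (mod 7); counting from Monday = 0 gives Thursday.

Thursday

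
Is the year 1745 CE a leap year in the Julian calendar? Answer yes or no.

1745 mod 4 = 1, so it is a common year in the Julian calendar.

no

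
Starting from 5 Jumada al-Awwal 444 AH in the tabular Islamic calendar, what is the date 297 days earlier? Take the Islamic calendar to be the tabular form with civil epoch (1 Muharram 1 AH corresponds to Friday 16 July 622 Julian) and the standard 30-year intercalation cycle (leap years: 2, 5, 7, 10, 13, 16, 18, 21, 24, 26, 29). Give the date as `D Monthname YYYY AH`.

3 Rajab 443 AH

The starting date is JDN 2105546; 2105546 − 297 = 2105249.
JDN 2105249 corresponds to 3 Rajab 443 AH.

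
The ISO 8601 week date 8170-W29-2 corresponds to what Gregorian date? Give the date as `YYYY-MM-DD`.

8170-07-17

ISO week 1 of 8170 is the week containing the first Thursday of 8170.
Week 29, day 2 (Tuesday) lands on 8170-07-17.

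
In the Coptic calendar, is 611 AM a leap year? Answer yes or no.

yes

611 mod 4 = 3; in the Coptic calendar a year is leap when year mod 4 = 3, so it is a leap year.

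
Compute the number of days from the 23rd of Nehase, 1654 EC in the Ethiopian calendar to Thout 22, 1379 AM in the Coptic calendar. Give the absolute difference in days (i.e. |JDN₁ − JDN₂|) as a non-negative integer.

JDN of the first date = 2328331.
JDN of the second date = 2328365.
|2328365 − 2328331| = 34.

34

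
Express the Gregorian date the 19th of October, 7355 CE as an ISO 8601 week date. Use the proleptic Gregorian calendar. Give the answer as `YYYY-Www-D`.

7355-W42-7

The weekday is Sunday (ISO weekday 7).
That Sunday belongs to ISO week 42 of ISO year 7355.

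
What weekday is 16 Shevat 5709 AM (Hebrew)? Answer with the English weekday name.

Equivalently 15 February 1949 Gregorian, JDN 2432963.
2432963 ≡ 1 (mod 7); counting from Monday = 0 gives Tuesday.

Tuesday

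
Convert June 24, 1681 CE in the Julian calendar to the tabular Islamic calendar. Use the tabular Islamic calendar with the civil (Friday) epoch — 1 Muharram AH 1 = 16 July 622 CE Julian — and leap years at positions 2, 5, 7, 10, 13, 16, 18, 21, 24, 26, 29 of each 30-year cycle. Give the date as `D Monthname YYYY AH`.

17 Jumada al-Thani 1092 AH

Both dates share Julian Day Number 2335218; in the tabular Islamic calendar that is 17 Jumada al-Thani 1092 AH.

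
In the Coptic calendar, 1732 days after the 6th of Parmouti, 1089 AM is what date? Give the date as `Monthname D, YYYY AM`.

Tobi 2, 1094 AM

The starting date is JDN 2222637; 2222637 + 1732 = 2224369.
JDN 2224369 corresponds to Tobi 2, 1094 AM.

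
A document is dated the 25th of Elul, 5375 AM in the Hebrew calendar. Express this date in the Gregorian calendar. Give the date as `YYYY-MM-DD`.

Both dates share Julian Day Number 2311188; in the Gregorian calendar that is 19 September 1615 CE.

1615-09-19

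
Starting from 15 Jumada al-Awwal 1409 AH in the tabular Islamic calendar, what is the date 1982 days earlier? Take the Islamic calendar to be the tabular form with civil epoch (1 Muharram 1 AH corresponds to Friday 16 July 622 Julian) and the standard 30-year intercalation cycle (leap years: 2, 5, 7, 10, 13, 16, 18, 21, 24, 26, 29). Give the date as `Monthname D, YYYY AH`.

Counting 1982 days back from JDN 2447520 reaches JDN 2445538, which is Shawwal 11, 1403 AH.

Shawwal 11, 1403 AH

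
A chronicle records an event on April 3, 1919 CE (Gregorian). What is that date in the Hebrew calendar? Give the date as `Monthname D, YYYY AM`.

Both dates share Julian Day Number 2422052; in the Hebrew calendar that is 3 Nisan 5679 AM.

Nisan 3, 5679 AM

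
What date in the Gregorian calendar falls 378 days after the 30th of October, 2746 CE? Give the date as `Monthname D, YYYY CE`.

JDN of the 30th of October, 2746 CE = 2724318.
2724318 + 378 = 2724696.
JDN 2724696 in the Gregorian calendar is November 12, 2747 CE.

November 12, 2747 CE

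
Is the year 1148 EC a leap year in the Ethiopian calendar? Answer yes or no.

no

1148 mod 4 = 0; in the Ethiopian calendar a year is leap when year mod 4 = 3, so it is a common year.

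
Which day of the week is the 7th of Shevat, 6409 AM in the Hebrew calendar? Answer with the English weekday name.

Friday

In the Gregorian calendar this is 12 January 2649 (JDN 2688599).
2688599 ≡ 4 (mod 7); counting from Monday = 0 gives Friday.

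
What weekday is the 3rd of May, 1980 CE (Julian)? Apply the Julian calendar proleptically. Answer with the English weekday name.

This is JDN 2444376 (16 May 1980 Gregorian).
Since JDN mod 7 = 4 (0 = Monday), the day is Friday.

Friday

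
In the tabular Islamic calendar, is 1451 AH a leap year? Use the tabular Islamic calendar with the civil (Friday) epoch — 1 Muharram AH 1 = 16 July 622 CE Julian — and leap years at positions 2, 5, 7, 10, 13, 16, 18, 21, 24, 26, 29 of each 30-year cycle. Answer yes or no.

Year 1451 AH is year 11 of its 30-year cycle; leap positions are 2, 5, 7, 10, 13, 16, 18, 21, 24, 26, 29, so it is a common year (354 days).

no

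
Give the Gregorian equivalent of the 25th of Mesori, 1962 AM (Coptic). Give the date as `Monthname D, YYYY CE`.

Julian Day Number of the source date = 2541639.
Converting JDN 2541639 to the Gregorian calendar gives 2 September 2246 CE.

September 2, 2246 CE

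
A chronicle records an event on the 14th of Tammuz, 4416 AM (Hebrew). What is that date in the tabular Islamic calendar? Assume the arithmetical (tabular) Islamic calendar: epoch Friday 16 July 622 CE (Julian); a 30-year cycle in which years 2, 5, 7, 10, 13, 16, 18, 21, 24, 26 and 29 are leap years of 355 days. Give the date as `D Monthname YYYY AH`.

Both dates share Julian Day Number 1960854; in the tabular Islamic calendar that is 12 Muharram 36 AH.

12 Muharram 36 AH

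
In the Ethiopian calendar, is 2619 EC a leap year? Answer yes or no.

2619 mod 4 = 3; in the Ethiopian calendar a year is leap when year mod 4 = 3, so it is a leap year.

yes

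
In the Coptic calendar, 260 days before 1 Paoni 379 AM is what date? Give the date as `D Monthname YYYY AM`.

JDN of 1 Paoni 379 AM = 1963364.
1963364 − 260 = 1963104.
JDN 1963104 in the Coptic calendar is 11 Thout 379 AM.

11 Thout 379 AM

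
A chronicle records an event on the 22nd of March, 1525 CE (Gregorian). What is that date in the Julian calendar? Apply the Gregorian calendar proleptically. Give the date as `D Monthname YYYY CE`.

For dates in this range the Gregorian date is 10 days ahead of the Julian.
22 March 1525 Gregorian − 10 days → 12 March 1525 Julian.

12 March 1525 CE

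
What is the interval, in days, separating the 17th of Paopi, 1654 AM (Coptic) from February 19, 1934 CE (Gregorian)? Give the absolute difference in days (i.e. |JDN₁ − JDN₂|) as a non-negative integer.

1346

JDN of the first date = 2428834.
JDN of the second date = 2427488.
|2427488 − 2428834| = 1346.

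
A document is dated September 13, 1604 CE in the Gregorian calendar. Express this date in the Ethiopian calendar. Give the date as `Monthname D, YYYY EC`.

Julian Day Number of the source date = 2307165.
Converting JDN 2307165 to the Ethiopian calendar gives 6 Meskerem 1597 EC.

Meskerem 6, 1597 EC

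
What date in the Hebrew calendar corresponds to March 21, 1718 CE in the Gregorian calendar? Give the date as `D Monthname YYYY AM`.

Julian Day Number of the source date = 2348626.
Converting JDN 2348626 to the Hebrew calendar gives 18 Adar II 5478 AM.

18 Adar II 5478 AM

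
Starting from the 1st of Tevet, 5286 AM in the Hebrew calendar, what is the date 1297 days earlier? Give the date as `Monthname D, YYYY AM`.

The starting date is JDN 2278415; 2278415 − 1297 = 2277118.
JDN 2277118 corresponds to Sivan 4, 5282 AM.

Sivan 4, 5282 AM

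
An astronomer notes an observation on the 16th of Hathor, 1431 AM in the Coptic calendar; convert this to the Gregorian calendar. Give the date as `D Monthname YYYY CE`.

23 November 1714 CE

Julian Day Number of the source date = 2347412.
Converting JDN 2347412 to the Gregorian calendar gives 23 November 1714 CE.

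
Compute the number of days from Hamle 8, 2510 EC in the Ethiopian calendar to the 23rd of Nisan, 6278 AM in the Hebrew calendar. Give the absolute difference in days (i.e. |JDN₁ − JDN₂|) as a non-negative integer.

JDN of the first date = 2640940.
JDN of the second date = 2640864.
|2640864 − 2640940| = 76.

76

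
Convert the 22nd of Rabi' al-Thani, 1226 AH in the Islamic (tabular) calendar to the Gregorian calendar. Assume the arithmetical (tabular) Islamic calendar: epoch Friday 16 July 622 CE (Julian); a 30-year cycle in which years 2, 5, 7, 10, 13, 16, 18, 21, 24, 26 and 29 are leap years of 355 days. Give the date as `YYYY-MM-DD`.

Julian Day Number of the source date = 2382649.
Converting JDN 2382649 to the Gregorian calendar gives 16 May 1811 CE.

1811-05-16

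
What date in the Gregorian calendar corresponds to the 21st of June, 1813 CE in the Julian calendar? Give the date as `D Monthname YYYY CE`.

3 July 1813 CE

At this point the Julian calendar is 12 days behind the Gregorian.
21 June 1813 Julian + 12 days → 3 July 1813 Gregorian.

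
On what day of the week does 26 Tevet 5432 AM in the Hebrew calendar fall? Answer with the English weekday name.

Sunday

Equivalently 27 December 1671 Gregorian, JDN 2331741.
JDN 2331741 mod 7 = 6, and JDN 0 was a Monday, so this is a Sunday.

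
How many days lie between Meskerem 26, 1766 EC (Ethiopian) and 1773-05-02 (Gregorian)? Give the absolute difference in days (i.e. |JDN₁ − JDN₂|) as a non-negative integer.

155

JDN of the first date = 2368912.
JDN of the second date = 2368757.
|2368757 − 2368912| = 155.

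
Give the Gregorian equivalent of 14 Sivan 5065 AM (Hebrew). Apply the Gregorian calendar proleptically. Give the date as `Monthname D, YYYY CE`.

Both dates share Julian Day Number 2197867; in the Gregorian calendar that is 15 June 1305 CE.

June 15, 1305 CE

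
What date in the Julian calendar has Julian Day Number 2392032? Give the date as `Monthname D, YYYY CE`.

January 10, 1837 CE

The Gregorian equivalent of JDN 2392032 is 22 January 1837.
In the Julian calendar that day is January 10, 1837 CE.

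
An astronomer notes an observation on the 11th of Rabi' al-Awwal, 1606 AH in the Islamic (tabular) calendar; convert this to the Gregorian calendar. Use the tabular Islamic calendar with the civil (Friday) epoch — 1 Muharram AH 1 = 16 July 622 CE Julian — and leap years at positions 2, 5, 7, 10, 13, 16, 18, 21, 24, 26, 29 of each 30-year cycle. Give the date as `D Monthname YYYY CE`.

Julian Day Number of the source date = 2517267.
Converting JDN 2517267 to the Gregorian calendar gives 10 December 2179 CE.

10 December 2179 CE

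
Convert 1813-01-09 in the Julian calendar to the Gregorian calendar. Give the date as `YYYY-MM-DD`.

1813-01-21

The Julian–Gregorian offset here is 12 days (Julian trailing).
9 January 1813 Julian + 12 days → 21 January 1813 Gregorian.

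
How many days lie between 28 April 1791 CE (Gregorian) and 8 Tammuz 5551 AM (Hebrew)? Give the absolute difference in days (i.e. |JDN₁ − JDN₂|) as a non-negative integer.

JDN of the first date = 2375327.
JDN of the second date = 2375400.
|2375400 − 2375327| = 73.

73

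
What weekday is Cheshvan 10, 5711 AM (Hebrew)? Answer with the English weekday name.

Equivalently 21 October 1950 Gregorian, JDN 2433576.
JDN 2433576 mod 7 = 5, and JDN 0 was a Monday, so this is a Saturday.

Saturday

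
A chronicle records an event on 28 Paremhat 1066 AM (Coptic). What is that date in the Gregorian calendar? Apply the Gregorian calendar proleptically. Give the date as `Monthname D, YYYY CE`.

April 1, 1350 CE

Both dates share Julian Day Number 2214228; in the Gregorian calendar that is 1 April 1350 CE.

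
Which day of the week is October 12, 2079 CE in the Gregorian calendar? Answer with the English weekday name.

Thursday

2480684 ≡ 3 (mod 7); counting from Monday = 0 gives Thursday.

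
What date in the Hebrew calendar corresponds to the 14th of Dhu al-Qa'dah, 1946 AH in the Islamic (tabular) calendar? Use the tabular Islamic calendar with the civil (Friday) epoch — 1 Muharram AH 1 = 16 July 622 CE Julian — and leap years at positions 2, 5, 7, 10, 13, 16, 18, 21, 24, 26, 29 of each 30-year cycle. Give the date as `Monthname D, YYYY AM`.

Sivan 13, 6270 AM

Both dates share Julian Day Number 2637991; in the Hebrew calendar that is 13 Sivan 6270 AM.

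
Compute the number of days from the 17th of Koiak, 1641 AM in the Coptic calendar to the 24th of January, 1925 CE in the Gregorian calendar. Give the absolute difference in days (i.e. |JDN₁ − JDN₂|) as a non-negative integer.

29

JDN of the first date = 2424146.
JDN of the second date = 2424175.
|2424175 − 2424146| = 29.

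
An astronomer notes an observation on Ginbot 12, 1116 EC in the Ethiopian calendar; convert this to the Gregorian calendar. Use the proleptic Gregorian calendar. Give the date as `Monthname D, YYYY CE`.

Julian Day Number of the source date = 2131726.
Converting JDN 2131726 to the Gregorian calendar gives 14 May 1124 CE.

May 14, 1124 CE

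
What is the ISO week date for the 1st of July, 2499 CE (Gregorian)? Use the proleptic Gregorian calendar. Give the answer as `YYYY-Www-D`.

2499-W27-3

The weekday is Wednesday (ISO weekday 3).
That Wednesday belongs to ISO week 27 of ISO year 2499.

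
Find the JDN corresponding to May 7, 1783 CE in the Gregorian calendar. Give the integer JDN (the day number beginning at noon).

2372414

JDN 2451545 is 1 January 2000 CE (Gregorian); the target day is −79131 days from there, so JDN = 2372414.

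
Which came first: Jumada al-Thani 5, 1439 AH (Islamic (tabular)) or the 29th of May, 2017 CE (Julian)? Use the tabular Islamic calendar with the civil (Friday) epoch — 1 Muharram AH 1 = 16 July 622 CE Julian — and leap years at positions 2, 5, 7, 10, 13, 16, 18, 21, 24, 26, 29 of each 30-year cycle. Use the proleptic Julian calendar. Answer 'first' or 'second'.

The two dates have Julian Day Numbers 2458171 and 2457916 respectively.
Since 2457916 < 2458171, the second date comes first.

second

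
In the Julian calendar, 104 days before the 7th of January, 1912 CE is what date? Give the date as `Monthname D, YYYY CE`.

JDN of the 7th of January, 1912 CE = 2419422.
2419422 − 104 = 2419318.
JDN 2419318 in the Julian calendar is September 25, 1911 CE.

September 25, 1911 CE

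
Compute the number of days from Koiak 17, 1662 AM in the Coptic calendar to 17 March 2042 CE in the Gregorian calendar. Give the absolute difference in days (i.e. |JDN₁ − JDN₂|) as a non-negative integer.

35145

JDN of the first date = 2431816.
JDN of the second date = 2466961.
|2466961 − 2431816| = 35145.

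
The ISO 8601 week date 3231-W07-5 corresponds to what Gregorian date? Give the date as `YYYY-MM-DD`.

3231-02-14

ISO week 1 of 3231 is the week containing the first Thursday of 3231.
Week 7, day 5 (Friday) lands on 3231-02-14.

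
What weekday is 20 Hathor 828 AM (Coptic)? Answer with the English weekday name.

Friday

Equivalently 24 November 1111 Gregorian, JDN 2127171.
JDN 2127171 mod 7 = 4, and JDN 0 was a Monday, so this is a Friday.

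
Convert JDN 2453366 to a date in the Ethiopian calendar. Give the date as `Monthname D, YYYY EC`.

The Gregorian equivalent of JDN 2453366 is 26 December 2004.
In the Ethiopian calendar that day is Tahsas 17, 1997 EC.

Tahsas 17, 1997 EC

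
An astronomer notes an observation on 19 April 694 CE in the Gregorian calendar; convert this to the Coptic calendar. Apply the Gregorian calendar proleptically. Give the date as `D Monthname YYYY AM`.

21 Parmouti 410 AM

Julian Day Number of the source date = 1974647.
Converting JDN 1974647 to the Coptic calendar gives 21 Parmouti 410 AM.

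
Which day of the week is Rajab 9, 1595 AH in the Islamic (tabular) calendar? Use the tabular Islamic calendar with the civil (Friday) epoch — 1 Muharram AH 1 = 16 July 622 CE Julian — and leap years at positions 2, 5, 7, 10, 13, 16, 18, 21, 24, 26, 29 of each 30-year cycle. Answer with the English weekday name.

Equivalently 2 August 2169 Gregorian, JDN 2513485.
2513485 ≡ 2 (mod 7); counting from Monday = 0 gives Wednesday.

Wednesday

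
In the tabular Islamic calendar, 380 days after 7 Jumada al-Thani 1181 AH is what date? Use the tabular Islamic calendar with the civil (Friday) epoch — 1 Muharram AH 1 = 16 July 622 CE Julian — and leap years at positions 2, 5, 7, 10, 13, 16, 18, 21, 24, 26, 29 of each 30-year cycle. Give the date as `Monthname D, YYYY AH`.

Rajab 4, 1182 AH

Counting 380 days forward from JDN 2366747 reaches JDN 2367127, which is Rajab 4, 1182 AH.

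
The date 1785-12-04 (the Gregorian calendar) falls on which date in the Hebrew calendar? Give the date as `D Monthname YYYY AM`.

Both dates share Julian Day Number 2373356; in the Hebrew calendar that is 3 Tevet 5546 AM.

3 Tevet 5546 AM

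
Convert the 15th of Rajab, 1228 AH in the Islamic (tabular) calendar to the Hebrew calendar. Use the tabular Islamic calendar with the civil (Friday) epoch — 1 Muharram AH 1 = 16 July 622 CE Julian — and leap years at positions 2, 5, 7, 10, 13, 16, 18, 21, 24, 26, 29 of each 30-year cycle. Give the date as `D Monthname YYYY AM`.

16 Tammuz 5573 AM

Both dates share Julian Day Number 2383439; in the Hebrew calendar that is 16 Tammuz 5573 AM.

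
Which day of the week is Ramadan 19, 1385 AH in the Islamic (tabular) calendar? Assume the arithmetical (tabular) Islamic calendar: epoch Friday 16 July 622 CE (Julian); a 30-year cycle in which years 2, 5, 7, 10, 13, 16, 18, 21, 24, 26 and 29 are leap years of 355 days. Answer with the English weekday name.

Equivalently 11 January 1966 Gregorian, JDN 2439137.
Since JDN mod 7 = 1 (0 = Monday), the day is Tuesday.

Tuesday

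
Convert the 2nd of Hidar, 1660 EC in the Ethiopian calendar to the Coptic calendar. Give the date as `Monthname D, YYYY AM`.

Hathor 2, 1384 AM

The source date corresponds to 9 November 1667 in the Gregorian calendar (JDN 2330232).
That day falls on 2 Hathor 1384 AM in the Coptic calendar.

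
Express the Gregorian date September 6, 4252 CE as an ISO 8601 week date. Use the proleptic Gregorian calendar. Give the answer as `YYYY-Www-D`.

4252-W37-1

The weekday is Monday (ISO weekday 1).
That Monday belongs to ISO week 37 of ISO year 4252.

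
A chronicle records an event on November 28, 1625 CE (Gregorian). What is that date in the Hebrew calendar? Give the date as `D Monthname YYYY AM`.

28 Cheshvan 5386 AM

Both dates share Julian Day Number 2314911; in the Hebrew calendar that is 28 Cheshvan 5386 AM.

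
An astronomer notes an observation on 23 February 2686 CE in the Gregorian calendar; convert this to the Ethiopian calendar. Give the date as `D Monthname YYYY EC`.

Both dates share Julian Day Number 2702155; in the Ethiopian calendar that is 11 Yekatit 2678 EC.

11 Yekatit 2678 EC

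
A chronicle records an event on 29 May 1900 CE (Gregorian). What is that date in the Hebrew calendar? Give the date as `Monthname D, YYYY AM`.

Sivan 1, 5660 AM

Both dates share Julian Day Number 2415169; in the Hebrew calendar that is 1 Sivan 5660 AM.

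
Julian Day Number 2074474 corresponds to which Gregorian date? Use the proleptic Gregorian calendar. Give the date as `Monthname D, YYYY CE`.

August 13, 967 CE

Counting from JDN 2299161 = 15 Oct 1582 gives an offset of -224687 days.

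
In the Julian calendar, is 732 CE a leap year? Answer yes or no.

732 mod 4 = 0, so it is a leap year in the Julian calendar.

yes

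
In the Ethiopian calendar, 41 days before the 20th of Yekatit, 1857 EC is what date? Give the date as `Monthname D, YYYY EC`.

JDN of the 20th of Yekatit, 1857 EC = 2402294.
2402294 − 41 = 2402253.
JDN 2402253 in the Ethiopian calendar is Tir 9, 1857 EC.

Tir 9, 1857 EC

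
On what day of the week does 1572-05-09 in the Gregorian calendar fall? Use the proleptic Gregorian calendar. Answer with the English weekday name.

Since JDN mod 7 = 1 (0 = Monday), the day is Tuesday.

Tuesday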